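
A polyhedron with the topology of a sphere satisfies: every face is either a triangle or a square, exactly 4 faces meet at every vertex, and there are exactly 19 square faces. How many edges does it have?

Let x be the number of triangles; then F = 19 + x.
Edge–face incidences: 2E = 4·19 + 3·x = 76 + 3x.
Every vertex has degree 4, so 4V = 2E.
Euler: V − E + F = 2 ⇒ (2E)/4 − E + (19 + x) = 2.
Multiply by 8: 2·(2E) − 4·(2E) + 8·(19 + x) = 16, i.e. 152 + 8x − 2·(76 + 3x) = 16.
Collecting terms: 2x = 16, so x = 8.
Then 2E = 76 + 3·8 = 100, so E = 50, V = 2E/4 = 25, F = 19 + 8 = 27.

50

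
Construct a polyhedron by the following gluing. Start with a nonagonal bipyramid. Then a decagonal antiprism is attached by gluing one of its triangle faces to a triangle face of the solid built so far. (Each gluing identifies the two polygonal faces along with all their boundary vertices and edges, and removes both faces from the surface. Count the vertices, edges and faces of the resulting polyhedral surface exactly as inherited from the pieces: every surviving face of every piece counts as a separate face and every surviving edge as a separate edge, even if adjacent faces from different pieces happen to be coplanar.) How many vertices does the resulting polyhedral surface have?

28

A nonagonal bipyramid: V=11, E=27, F=18.
Attach a decagonal antiprism (V=20, E=40, F=22) along a 3-gon: merge 3 vertices and 3 edges, delete both glued faces → V=28, E=64, F=38.
Check: V − E + F = 28 − 64 + 38 = 2.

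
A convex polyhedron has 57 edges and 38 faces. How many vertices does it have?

21

Here V − E + F = 2.
V = 2 + E − F = 2 + 57 − 38 = 21.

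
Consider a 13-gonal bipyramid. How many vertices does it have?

15

A bipyramid over an n-gon has 2n triangular faces and n + 2 vertices: V = 13 + 2 = 15, E = 3·13 = 39, F = 2·13 = 26.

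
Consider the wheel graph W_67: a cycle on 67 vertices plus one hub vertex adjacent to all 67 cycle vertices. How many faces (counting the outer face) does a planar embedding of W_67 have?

W_67 has V = 67 + 1 = 68 vertices and E = 2·67 = 134 edges.
By Euler's formula F = 2 − V + E = 2 − 68 + 134 = 68.

68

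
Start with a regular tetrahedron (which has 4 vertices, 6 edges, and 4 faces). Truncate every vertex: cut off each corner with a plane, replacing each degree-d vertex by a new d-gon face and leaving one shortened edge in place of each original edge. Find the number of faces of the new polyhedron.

8

Truncation replaces each original edge-end by a new vertex, so V′ = 2E = 12.
Each original edge survives, and each old vertex of degree d contributes d new edges; summing degrees gives Σd = 2E, so E′ = E + 2E = 3E = 18.
Each original face survives and each original vertex becomes one new face: F′ = F + V = 8.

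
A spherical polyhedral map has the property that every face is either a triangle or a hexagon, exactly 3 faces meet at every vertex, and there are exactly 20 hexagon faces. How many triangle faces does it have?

4

Let x be the number of triangles; then F = 20 + x.
Edge–face incidences: 2E = 6·20 + 3·x = 120 + 3x.
Every vertex has degree 3, so 3V = 2E.
Euler: V − E + F = 2 ⇒ (2E)/3 − E + (20 + x) = 2.
Multiply by 6: 2·(2E) − 3·(2E) + 6·(20 + x) = 12, i.e. 120 + 6x − (120 + 3x) = 12.
Collecting terms: 3x = 12, so x = 4.
Then 2E = 120 + 3·4 = 132, so E = 66, V = 2E/3 = 44, F = 20 + 4 = 24.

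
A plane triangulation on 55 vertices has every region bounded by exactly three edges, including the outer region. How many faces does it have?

106

In a plane triangulation 3F = 2E and V − E + F = 2, so F = 2V − 4 = 2·55 − 4 = 106.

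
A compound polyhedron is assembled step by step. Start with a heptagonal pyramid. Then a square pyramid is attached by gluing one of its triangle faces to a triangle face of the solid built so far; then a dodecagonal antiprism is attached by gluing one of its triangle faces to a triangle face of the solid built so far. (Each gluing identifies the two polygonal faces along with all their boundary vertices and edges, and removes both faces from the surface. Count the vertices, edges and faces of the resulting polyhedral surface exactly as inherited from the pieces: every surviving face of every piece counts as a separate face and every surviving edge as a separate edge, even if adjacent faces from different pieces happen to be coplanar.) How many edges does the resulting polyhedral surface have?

A heptagonal pyramid: V=8, E=14, F=8.
Attach a square pyramid (V=5, E=8, F=5) along a 3-gon: merge 3 vertices and 3 edges, delete both glued faces → V=10, E=19, F=11.
Attach a dodecagonal antiprism (V=24, E=48, F=26) along a 3-gon: merge 3 vertices and 3 edges, delete both glued faces → V=31, E=64, F=35.
Check: V − E + F = 31 − 64 + 35 = 2.

64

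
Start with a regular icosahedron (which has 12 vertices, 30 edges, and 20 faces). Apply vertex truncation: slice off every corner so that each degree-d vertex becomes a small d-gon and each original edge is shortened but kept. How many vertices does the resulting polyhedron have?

60

Truncation replaces each original edge-end by a new vertex, so V′ = 2E = 60.
Each original edge survives, and each old vertex of degree d contributes d new edges; summing degrees gives Σd = 2E, so E′ = E + 2E = 3E = 90.
Each original face survives and each original vertex becomes one new face: F′ = F + V = 32.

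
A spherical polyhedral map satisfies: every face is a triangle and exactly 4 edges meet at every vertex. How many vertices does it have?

Each face has 3 edges and each edge borders two faces, so 2E = 3F.
Each vertex has degree 4, so 4V = 2E and hence V = 3F/4.
Euler: V − E + F = 2 ⇒ (3F/4) − (3F/2) + F = 2.
Multiply by 8: (6 − 12 + 8)F = 16, i.e. 2F = 16.
So F = 8, E = 3·8/2 = 12, V = 3·8/4 = 6.

6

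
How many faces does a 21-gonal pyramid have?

22

A pyramid on an n-gon base has one n-gon and n triangles: V = 21 + 1 = 22, E = 2·21 = 42, F = 21 + 1 = 22.
Check: V − E + F = 22 − 42 + 22 = 2.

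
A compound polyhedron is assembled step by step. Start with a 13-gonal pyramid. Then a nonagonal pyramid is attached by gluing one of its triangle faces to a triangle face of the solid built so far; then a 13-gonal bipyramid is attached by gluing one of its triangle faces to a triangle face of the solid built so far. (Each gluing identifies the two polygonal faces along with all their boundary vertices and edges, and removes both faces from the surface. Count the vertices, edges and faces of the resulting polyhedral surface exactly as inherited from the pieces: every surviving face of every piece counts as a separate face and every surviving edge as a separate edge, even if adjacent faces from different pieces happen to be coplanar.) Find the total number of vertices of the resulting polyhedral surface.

33

A 13-gonal pyramid: V=14, E=26, F=14.
Attach a nonagonal pyramid (V=10, E=18, F=10) along a 3-gon: merge 3 vertices and 3 edges, delete both glued faces → V=21, E=41, F=22.
Attach a 13-gonal bipyramid (V=15, E=39, F=26) along a 3-gon: merge 3 vertices and 3 edges, delete both glued faces → V=33, E=77, F=46.
Check: V − E + F = 33 − 77 + 46 = 2.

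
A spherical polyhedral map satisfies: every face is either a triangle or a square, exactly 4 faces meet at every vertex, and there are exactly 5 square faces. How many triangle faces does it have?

8

Let x be the number of triangles; then F = 5 + x.
Edge–face incidences: 2E = 4·5 + 3·x = 20 + 3x.
Every vertex has degree 4, so 4V = 2E.
Euler: V − E + F = 2 ⇒ (2E)/4 − E + (5 + x) = 2.
Multiply by 8: 2·(2E) − 4·(2E) + 8·(5 + x) = 16, i.e. 40 + 8x − 2·(20 + 3x) = 16.
Collecting terms: 2x = 16, so x = 8.
Then 2E = 20 + 3·8 = 44, so E = 22, V = 2E/4 = 11, F = 5 + 8 = 13.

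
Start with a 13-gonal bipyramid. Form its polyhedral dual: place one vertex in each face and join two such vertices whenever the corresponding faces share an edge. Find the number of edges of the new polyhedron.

39

The base solid has V = 15, E = 39, F = 26.
The dual swaps V and F and preserves E: V′ = F = 26, E′ = E = 39, F′ = V = 15.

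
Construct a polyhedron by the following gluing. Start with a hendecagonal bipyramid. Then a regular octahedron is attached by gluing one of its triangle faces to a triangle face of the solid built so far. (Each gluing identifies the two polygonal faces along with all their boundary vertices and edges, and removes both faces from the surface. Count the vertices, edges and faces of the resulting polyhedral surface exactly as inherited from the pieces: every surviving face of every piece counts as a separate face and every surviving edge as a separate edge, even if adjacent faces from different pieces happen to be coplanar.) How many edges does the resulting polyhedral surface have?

A hendecagonal bipyramid: V=13, E=33, F=22.
Attach a regular octahedron (V=6, E=12, F=8) along a 3-gon: merge 3 vertices and 3 edges, delete both glued faces → V=16, E=42, F=28.
Check: V − E + F = 16 − 42 + 28 = 2.

42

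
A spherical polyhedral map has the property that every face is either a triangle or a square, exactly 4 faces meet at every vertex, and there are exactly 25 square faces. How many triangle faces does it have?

8

Let x be the number of triangles; then F = 25 + x.
Edge–face incidences: 2E = 4·25 + 3·x = 100 + 3x.
Every vertex has degree 4, so 4V = 2E.
Euler: V − E + F = 2 ⇒ (2E)/4 − E + (25 + x) = 2.
Multiply by 8: 2·(2E) − 4·(2E) + 8·(25 + x) = 16, i.e. 200 + 8x − 2·(100 + 3x) = 16.
Collecting terms: 2x = 16, so x = 8.
Then 2E = 100 + 3·8 = 124, so E = 62, V = 2E/4 = 31, F = 25 + 8 = 33.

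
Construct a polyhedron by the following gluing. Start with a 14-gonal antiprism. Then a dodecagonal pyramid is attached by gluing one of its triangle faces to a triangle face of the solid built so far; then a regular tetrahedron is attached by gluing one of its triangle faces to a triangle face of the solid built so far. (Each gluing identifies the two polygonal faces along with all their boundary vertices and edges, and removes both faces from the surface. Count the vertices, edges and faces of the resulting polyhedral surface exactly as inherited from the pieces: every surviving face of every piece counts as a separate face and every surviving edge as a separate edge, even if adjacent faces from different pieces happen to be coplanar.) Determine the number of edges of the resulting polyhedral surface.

A 14-gonal antiprism: V=28, E=56, F=30.
Attach a dodecagonal pyramid (V=13, E=24, F=13) along a 3-gon: merge 3 vertices and 3 edges, delete both glued faces → V=38, E=77, F=41.
Attach a regular tetrahedron (V=4, E=6, F=4) along a 3-gon: merge 3 vertices and 3 edges, delete both glued faces → V=39, E=80, F=43.
Check: V − E + F = 39 − 80 + 43 = 2.

80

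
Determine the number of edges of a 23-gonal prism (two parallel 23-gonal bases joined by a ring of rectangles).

A prism on an n-gon has two n-gon bases and n rectangular sides: V = 2·23 = 46, E = 3·23 = 69, F = 23 + 2 = 25.
Check: V − E + F = 46 − 69 + 25 = 2.

69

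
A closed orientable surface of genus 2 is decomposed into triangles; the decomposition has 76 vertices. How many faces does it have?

χ = 2 − 2·2 = -2, and every face is a triangle so 3F = 2E.
V − E + F = -2 with E = 3F/2 gives 76 − (3/2 − 1)·F = -2, so F = 156 and E = 234.

156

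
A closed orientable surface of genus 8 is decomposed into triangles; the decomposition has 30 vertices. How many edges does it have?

132

χ = 2 − 2·8 = -14, and every face is a triangle so 3F = 2E.
V − E + F = -14 with E = 3F/2 gives 30 − (3/2 − 1)·F = -14, so F = 88 and E = 132.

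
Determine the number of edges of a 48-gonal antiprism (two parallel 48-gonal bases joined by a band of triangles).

192

An antiprism on an n-gon has two n-gon caps and 2n triangles: V = 2·48 = 96, E = 4·48 = 192, F = 2·48 + 2 = 98.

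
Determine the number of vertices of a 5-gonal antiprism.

An antiprism on an n-gon has two n-gon caps and 2n triangles: V = 2·5 = 10, E = 4·5 = 20, F = 2·5 + 2 = 12.

10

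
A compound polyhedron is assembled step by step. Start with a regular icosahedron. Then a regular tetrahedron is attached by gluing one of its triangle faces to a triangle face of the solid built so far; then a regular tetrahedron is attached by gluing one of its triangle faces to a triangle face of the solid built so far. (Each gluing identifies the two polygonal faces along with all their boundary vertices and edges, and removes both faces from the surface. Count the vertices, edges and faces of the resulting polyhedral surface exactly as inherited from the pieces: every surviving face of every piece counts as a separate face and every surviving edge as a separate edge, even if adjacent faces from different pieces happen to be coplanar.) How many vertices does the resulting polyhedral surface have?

A regular icosahedron: V=12, E=30, F=20.
Attach a regular tetrahedron (V=4, E=6, F=4) along a 3-gon: merge 3 vertices and 3 edges, delete both glued faces → V=13, E=33, F=22.
Attach a regular tetrahedron (V=4, E=6, F=4) along a 3-gon: merge 3 vertices and 3 edges, delete both glued faces → V=14, E=36, F=24.
Check: V − E + F = 14 − 36 + 24 = 2.

14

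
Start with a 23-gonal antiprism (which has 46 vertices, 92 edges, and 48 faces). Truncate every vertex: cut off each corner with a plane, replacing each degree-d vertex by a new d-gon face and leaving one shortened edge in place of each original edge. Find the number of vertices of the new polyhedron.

Truncation replaces each original edge-end by a new vertex, so V′ = 2E = 184.
Each original edge survives, and each old vertex of degree d contributes d new edges; summing degrees gives Σd = 2E, so E′ = E + 2E = 3E = 276.
Each original face survives and each original vertex becomes one new face: F′ = F + V = 94.

184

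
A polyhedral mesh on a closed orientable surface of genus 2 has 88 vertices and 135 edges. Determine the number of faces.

45

For a closed orientable surface of genus 2, χ = 2 − 2·2 = -2.
F = -2 − V + E = -2 − 88 + 135 = 45.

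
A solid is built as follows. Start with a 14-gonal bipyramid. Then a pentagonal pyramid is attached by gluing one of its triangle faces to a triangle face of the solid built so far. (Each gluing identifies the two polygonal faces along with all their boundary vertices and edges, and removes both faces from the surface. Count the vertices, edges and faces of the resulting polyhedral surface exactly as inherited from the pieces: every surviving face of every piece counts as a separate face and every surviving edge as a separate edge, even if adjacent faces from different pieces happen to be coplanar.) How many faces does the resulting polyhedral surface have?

32

A 14-gonal bipyramid: V=16, E=42, F=28.
Attach a pentagonal pyramid (V=6, E=10, F=6) along a 3-gon: merge 3 vertices and 3 edges, delete both glued faces → V=19, E=49, F=32.
Check: V − E + F = 19 − 49 + 32 = 2.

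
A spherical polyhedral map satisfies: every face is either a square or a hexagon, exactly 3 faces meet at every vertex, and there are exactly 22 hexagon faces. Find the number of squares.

6

Let x be the number of squares; then F = 22 + x.
Edge–face incidences: 2E = 6·22 + 4·x = 132 + 4x.
Every vertex has degree 3, so 3V = 2E.
Euler: V − E + F = 2 ⇒ (2E)/3 − E + (22 + x) = 2.
Multiply by 6: 2·(2E) − 3·(2E) + 6·(22 + x) = 12, i.e. 132 + 6x − (132 + 4x) = 12.
Collecting terms: 2x = 12, so x = 6.
Then 2E = 132 + 4·6 = 156, so E = 78, V = 2E/3 = 52, F = 22 + 6 = 28.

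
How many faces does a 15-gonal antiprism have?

32

An antiprism on an n-gon has two n-gon caps and 2n triangles: V = 2·15 = 30, E = 4·15 = 60, F = 2·15 + 2 = 32.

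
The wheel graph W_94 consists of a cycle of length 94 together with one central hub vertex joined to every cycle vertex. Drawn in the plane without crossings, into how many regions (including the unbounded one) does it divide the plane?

95

W_94 has V = 94 + 1 = 95 vertices and E = 2·94 = 188 edges.
By Euler's formula F = 2 − V + E = 2 − 95 + 188 = 95.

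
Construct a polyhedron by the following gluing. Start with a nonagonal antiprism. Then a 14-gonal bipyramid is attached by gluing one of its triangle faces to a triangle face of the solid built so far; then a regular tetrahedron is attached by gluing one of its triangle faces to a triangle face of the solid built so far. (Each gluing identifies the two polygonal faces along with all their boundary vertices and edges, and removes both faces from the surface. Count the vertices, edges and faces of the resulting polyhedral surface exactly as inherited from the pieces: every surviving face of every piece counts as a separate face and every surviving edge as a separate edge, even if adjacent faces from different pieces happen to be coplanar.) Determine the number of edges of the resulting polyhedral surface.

78

A nonagonal antiprism: V=18, E=36, F=20.
Attach a 14-gonal bipyramid (V=16, E=42, F=28) along a 3-gon: merge 3 vertices and 3 edges, delete both glued faces → V=31, E=75, F=46.
Attach a regular tetrahedron (V=4, E=6, F=4) along a 3-gon: merge 3 vertices and 3 edges, delete both glued faces → V=32, E=78, F=48.
Check: V − E + F = 32 − 78 + 48 = 2.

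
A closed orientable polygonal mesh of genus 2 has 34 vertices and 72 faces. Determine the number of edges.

For a closed orientable surface of genus 2, χ = 2 − 2·2 = -2.
E = V + F − (-2) = 34 + 72 − (-2) = 108.

108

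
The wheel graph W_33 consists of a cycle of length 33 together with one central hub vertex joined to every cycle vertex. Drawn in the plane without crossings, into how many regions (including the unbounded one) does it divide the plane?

34

W_33 has V = 33 + 1 = 34 vertices and E = 2·33 = 66 edges.
By Euler's formula F = 2 − V + E = 2 − 34 + 66 = 34.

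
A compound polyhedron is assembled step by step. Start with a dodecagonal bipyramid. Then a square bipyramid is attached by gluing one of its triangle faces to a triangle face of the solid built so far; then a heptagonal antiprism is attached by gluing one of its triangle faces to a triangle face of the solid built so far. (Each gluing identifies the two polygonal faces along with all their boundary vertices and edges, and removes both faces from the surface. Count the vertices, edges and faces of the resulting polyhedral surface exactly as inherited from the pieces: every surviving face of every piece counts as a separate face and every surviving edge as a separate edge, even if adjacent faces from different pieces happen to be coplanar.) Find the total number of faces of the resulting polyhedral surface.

A dodecagonal bipyramid: V=14, E=36, F=24.
Attach a square bipyramid (V=6, E=12, F=8) along a 3-gon: merge 3 vertices and 3 edges, delete both glued faces → V=17, E=45, F=30.
Attach a heptagonal antiprism (V=14, E=28, F=16) along a 3-gon: merge 3 vertices and 3 edges, delete both glued faces → V=28, E=70, F=44.
Check: V − E + F = 28 − 70 + 44 = 2.

44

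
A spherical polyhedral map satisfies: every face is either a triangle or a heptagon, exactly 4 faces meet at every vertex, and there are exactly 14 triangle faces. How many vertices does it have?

Let x be the number of heptagons; then F = 14 + x.
Edge–face incidences: 2E = 3·14 + 7·x = 42 + 7x.
Every vertex has degree 4, so 4V = 2E.
Euler: V − E + F = 2 ⇒ (2E)/4 − E + (14 + x) = 2.
Multiply by 8: 2·(2E) − 4·(2E) + 8·(14 + x) = 16, i.e. 112 + 8x − 2·(42 + 7x) = 16.
Collecting terms: −6x + 28 = 16, so −6x = −12, so x = 2.
Then 2E = 42 + 7·2 = 56, so E = 28, V = 2E/4 = 14, F = 14 + 2 = 16.

14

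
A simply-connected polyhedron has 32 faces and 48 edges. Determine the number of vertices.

Here V − E + F = 2.
V = 2 + E − F = 2 + 48 − 32 = 18.

18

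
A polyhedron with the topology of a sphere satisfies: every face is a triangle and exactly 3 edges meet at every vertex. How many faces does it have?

Each face has 3 edges and each edge borders two faces, so 2E = 3F.
Each vertex has degree 3, so 3V = 2E and hence V = 3F/3.
Euler: V − E + F = 2 ⇒ (3F/3) − (3F/2) + F = 2.
Multiply by 6: (6 − 9 + 6)F = 12, i.e. 3F = 12.
So F = 4, E = 3·4/2 = 6, V = 3·4/3 = 4.

4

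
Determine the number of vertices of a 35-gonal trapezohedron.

72

The n-trapezohedron (dual of the n-antiprism) has V = 2·35 + 2 = 72, E = 4·35 = 140, F = 2·35 = 70.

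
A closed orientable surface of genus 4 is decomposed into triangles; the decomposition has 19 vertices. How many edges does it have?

χ = 2 − 2·4 = -6, and every face is a triangle so 3F = 2E.
V − E + F = -6 with E = 3F/2 gives 19 − (3/2 − 1)·F = -6, so F = 50 and E = 75.

75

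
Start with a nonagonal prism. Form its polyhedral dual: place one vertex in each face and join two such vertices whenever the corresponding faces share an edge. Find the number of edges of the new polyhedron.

The base solid has V = 18, E = 27, F = 11.
The dual swaps V and F and preserves E: V′ = F = 11, E′ = E = 27, F′ = V = 18.

27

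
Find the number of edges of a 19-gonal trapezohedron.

The n-trapezohedron (dual of the n-antiprism) has V = 2·19 + 2 = 40, E = 4·19 = 76, F = 2·19 = 38.

76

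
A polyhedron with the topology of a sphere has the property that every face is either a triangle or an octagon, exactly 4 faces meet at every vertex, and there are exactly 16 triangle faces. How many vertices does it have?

16

Let x be the number of octagons; then F = 16 + x.
Edge–face incidences: 2E = 3·16 + 8·x = 48 + 8x.
Every vertex has degree 4, so 4V = 2E.
Euler: V − E + F = 2 ⇒ (2E)/4 − E + (16 + x) = 2.
Multiply by 8: 2·(2E) − 4·(2E) + 8·(16 + x) = 16, i.e. 128 + 8x − 2·(48 + 8x) = 16.
Collecting terms: −8x + 32 = 16, so −8x = −16, so x = 2.
Then 2E = 48 + 8·2 = 64, so E = 32, V = 2E/4 = 16, F = 16 + 2 = 18.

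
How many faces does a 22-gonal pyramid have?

23

A pyramid on an n-gon base has one n-gon and n triangles: V = 22 + 1 = 23, E = 2·22 = 44, F = 22 + 1 = 23.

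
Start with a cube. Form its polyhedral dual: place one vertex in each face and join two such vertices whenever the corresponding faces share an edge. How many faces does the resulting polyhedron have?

8

The base solid has V = 8, E = 12, F = 6.
The dual swaps V and F and preserves E: V′ = F = 6, E′ = E = 12, F′ = V = 8.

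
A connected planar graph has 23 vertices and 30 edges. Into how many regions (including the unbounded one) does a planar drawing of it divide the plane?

Euler's formula for a connected plane graph: V − E + F = 2, so F = 2 − 23 + 30 = 9.

9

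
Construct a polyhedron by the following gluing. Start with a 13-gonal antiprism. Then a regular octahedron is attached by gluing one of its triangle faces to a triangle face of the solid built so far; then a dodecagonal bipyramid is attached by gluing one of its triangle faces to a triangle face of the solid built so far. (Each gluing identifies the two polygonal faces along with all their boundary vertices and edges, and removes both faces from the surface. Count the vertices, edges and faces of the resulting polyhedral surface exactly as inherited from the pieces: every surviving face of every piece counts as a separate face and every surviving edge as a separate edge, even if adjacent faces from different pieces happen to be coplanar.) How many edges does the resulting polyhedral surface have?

94

A 13-gonal antiprism: V=26, E=52, F=28.
Attach a regular octahedron (V=6, E=12, F=8) along a 3-gon: merge 3 vertices and 3 edges, delete both glued faces → V=29, E=61, F=34.
Attach a dodecagonal bipyramid (V=14, E=36, F=24) along a 3-gon: merge 3 vertices and 3 edges, delete both glued faces → V=40, E=94, F=56.
Check: V − E + F = 40 − 94 + 56 = 2.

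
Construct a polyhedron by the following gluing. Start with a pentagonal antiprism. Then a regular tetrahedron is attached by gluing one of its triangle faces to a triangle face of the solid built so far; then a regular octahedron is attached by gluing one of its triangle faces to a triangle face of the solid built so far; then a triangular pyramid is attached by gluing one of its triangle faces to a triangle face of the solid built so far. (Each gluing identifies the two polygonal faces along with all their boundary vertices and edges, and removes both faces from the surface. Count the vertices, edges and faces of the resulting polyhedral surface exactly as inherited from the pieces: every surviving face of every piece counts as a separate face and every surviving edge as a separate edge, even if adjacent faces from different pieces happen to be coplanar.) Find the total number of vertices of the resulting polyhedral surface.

A pentagonal antiprism: V=10, E=20, F=12.
Attach a regular tetrahedron (V=4, E=6, F=4) along a 3-gon: merge 3 vertices and 3 edges, delete both glued faces → V=11, E=23, F=14.
Attach a regular octahedron (V=6, E=12, F=8) along a 3-gon: merge 3 vertices and 3 edges, delete both glued faces → V=14, E=32, F=20.
Attach a triangular pyramid (V=4, E=6, F=4) along a 3-gon: merge 3 vertices and 3 edges, delete both glued faces → V=15, E=35, F=22.
Check: V − E + F = 15 − 35 + 22 = 2.

15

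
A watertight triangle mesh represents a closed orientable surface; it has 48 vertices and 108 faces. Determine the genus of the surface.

Every face is a triangle, so 2E = 3·108 = 324, giving E = 162.
χ = V − E + F = 48 − 162 + 108 = -6.
For a closed orientable surface χ = 2 − 2g, so g = (2 − (-6))/2 = 4.

4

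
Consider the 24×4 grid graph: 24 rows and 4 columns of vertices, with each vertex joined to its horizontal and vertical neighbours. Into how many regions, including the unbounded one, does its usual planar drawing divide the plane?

The grid has V = 24·4 = 96 vertices and E = 24·3 + 4·23 = 164 edges.
F = 2 − V + E = 2 − 96 + 164 = 70.

70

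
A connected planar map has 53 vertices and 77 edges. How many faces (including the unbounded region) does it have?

Euler's formula for a connected plane graph: V − E + F = 2, so F = 2 − 53 + 77 = 26.

26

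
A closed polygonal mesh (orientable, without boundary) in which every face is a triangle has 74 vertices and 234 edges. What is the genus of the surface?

Every face is a triangle and each edge borders two faces, so 3F = 2·234, giving F = 156.
χ = V − E + F = 74 − 234 + 156 = -4.
For a closed orientable surface χ = 2 − 2g, so g = (2 − (-4))/2 = 3.

3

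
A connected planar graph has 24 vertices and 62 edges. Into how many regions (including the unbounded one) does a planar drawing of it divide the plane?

Euler's formula for a connected plane graph: V − E + F = 2, so F = 2 − 24 + 62 = 40.

40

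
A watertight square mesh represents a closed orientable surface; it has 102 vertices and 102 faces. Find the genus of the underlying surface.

Every face is a square, so 2E = 4·102 = 408, giving E = 204.
χ = V − E + F = 102 − 204 + 102 = 0.
For a closed orientable surface χ = 2 − 2g, so g = (2 − (0))/2 = 1.

1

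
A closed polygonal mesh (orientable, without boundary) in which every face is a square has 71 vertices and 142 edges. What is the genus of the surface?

Every face is a square and each edge borders two faces, so 4F = 2·142, giving F = 71.
χ = V − E + F = 71 − 142 + 71 = 0.
For a closed orientable surface χ = 2 − 2g, so g = (2 − (0))/2 = 1.

1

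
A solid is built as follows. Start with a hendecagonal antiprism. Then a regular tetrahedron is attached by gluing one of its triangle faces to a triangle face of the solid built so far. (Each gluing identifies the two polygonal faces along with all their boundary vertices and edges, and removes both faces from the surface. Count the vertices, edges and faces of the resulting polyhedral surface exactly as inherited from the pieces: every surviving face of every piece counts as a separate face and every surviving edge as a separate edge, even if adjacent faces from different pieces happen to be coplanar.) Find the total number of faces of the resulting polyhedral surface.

A hendecagonal antiprism: V=22, E=44, F=24.
Attach a regular tetrahedron (V=4, E=6, F=4) along a 3-gon: merge 3 vertices and 3 edges, delete both glued faces → V=23, E=47, F=26.
Check: V − E + F = 23 − 47 + 26 = 2.

26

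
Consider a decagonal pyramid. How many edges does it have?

20

A pyramid on an n-gon base has one n-gon and n triangles: V = 10 + 1 = 11, E = 2·10 = 20, F = 10 + 1 = 11.
Check: V − E + F = 11 − 20 + 11 = 2.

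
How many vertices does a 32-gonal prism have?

64

A prism on an n-gon has two n-gon bases and n rectangular sides: V = 2·32 = 64, E = 3·32 = 96, F = 32 + 2 = 34.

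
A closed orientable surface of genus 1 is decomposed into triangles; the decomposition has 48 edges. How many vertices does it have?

χ = 2 − 2·1 = 0, and every face is a triangle so 3F = 2E.
F = 2E/3 = 32. Then V = 0 + E − F = 0 + 48 − 32 = 16.

16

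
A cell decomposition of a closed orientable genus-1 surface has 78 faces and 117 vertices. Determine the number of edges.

For a closed orientable surface of genus 1, χ = 2 − 2·1 = 0.
E = V + F − (0) = 117 + 78 − (0) = 195.

195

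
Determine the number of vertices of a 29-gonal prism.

A prism on an n-gon has two n-gon bases and n rectangular sides: V = 2·29 = 58, E = 3·29 = 87, F = 29 + 2 = 31.
Check: V − E + F = 58 − 87 + 31 = 2.

58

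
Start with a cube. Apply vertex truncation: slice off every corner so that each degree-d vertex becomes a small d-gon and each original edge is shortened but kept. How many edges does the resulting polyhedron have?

36

The base solid has V = 8, E = 12, F = 6.
Truncation replaces each original edge-end by a new vertex, so V′ = 2E = 24.
Each original edge survives, and each old vertex of degree d contributes d new edges; summing degrees gives Σd = 2E, so E′ = E + 2E = 3E = 36.
Each original face survives and each original vertex becomes one new face: F′ = F + V = 14.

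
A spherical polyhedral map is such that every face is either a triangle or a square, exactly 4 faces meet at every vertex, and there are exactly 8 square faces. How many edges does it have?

28

Let x be the number of triangles; then F = 8 + x.
Edge–face incidences: 2E = 4·8 + 3·x = 32 + 3x.
Every vertex has degree 4, so 4V = 2E.
Euler: V − E + F = 2 ⇒ (2E)/4 − E + (8 + x) = 2.
Multiply by 8: 2·(2E) − 4·(2E) + 8·(8 + x) = 16, i.e. 64 + 8x − 2·(32 + 3x) = 16.
Collecting terms: 2x = 16, so x = 8.
Then 2E = 32 + 3·8 = 56, so E = 28, V = 2E/4 = 14, F = 8 + 8 = 16.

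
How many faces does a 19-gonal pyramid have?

20

A pyramid on an n-gon base has one n-gon and n triangles: V = 19 + 1 = 20, E = 2·19 = 38, F = 19 + 1 = 20.
Check: V − E + F = 20 − 38 + 20 = 2.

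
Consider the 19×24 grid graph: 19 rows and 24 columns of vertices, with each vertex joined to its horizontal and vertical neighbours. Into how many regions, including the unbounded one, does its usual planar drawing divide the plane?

The grid has V = 19·24 = 456 vertices and E = 19·23 + 24·18 = 869 edges.
F = 2 − V + E = 2 − 456 + 869 = 415.

415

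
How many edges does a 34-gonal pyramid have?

A pyramid on an n-gon base has one n-gon and n triangles: V = 34 + 1 = 35, E = 2·34 = 68, F = 34 + 1 = 35.

68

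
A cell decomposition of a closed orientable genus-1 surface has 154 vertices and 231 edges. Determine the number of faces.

For a closed orientable surface of genus 1, χ = 2 − 2·1 = 0.
F = 0 − V + E = 0 − 154 + 231 = 77.

77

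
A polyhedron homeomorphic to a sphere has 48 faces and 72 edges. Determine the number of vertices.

26

Here V − E + F = 2.
V = 2 + E − F = 2 + 72 − 48 = 26.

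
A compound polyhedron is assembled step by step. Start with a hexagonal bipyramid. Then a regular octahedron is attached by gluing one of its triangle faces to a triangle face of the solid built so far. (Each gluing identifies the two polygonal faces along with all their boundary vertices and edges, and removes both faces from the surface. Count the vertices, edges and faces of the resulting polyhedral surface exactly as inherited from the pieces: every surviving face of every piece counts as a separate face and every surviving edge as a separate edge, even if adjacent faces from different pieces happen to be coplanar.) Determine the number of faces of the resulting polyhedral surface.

A hexagonal bipyramid: V=8, E=18, F=12.
Attach a regular octahedron (V=6, E=12, F=8) along a 3-gon: merge 3 vertices and 3 edges, delete both glued faces → V=11, E=27, F=18.
Check: V − E + F = 11 − 27 + 18 = 2.

18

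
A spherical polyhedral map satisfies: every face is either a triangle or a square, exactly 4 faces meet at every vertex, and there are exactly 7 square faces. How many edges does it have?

26

Let x be the number of triangles; then F = 7 + x.
Edge–face incidences: 2E = 4·7 + 3·x = 28 + 3x.
Every vertex has degree 4, so 4V = 2E.
Euler: V − E + F = 2 ⇒ (2E)/4 − E + (7 + x) = 2.
Multiply by 8: 2·(2E) − 4·(2E) + 8·(7 + x) = 16, i.e. 56 + 8x − 2·(28 + 3x) = 16.
Collecting terms: 2x = 16, so x = 8.
Then 2E = 28 + 3·8 = 52, so E = 26, V = 2E/4 = 13, F = 7 + 8 = 15.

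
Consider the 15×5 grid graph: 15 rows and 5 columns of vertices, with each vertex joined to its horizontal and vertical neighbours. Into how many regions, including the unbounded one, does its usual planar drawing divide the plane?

The grid has V = 15·5 = 75 vertices and E = 15·4 + 5·14 = 130 edges.
F = 2 − V + E = 2 − 75 + 130 = 57.

57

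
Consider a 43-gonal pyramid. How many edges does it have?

86

A pyramid on an n-gon base has one n-gon and n triangles: V = 43 + 1 = 44, E = 2·43 = 86, F = 43 + 1 = 44.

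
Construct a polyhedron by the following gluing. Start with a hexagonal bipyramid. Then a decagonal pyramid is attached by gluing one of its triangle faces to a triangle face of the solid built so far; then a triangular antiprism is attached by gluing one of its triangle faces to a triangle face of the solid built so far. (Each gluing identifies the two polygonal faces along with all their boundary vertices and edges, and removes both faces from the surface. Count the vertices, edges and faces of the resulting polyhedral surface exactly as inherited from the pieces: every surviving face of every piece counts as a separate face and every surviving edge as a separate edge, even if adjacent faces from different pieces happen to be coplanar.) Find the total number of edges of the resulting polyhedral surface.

A hexagonal bipyramid: V=8, E=18, F=12.
Attach a decagonal pyramid (V=11, E=20, F=11) along a 3-gon: merge 3 vertices and 3 edges, delete both glued faces → V=16, E=35, F=21.
Attach a triangular antiprism (V=6, E=12, F=8) along a 3-gon: merge 3 vertices and 3 edges, delete both glued faces → V=19, E=44, F=27.
Check: V − E + F = 19 − 44 + 27 = 2.

44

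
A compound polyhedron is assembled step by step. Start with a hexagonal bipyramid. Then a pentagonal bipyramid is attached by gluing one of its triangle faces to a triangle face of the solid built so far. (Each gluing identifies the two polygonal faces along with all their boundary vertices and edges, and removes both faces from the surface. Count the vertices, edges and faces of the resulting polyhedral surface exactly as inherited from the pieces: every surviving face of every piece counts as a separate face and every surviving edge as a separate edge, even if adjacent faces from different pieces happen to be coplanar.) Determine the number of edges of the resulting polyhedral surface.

A hexagonal bipyramid: V=8, E=18, F=12.
Attach a pentagonal bipyramid (V=7, E=15, F=10) along a 3-gon: merge 3 vertices and 3 edges, delete both glued faces → V=12, E=30, F=20.
Check: V − E + F = 12 − 30 + 20 = 2.

30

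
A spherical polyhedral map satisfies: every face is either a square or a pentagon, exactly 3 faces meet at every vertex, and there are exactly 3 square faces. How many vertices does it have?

Let x be the number of pentagons; then F = 3 + x.
Edge–face incidences: 2E = 4·3 + 5·x = 12 + 5x.
Every vertex has degree 3, so 3V = 2E.
Euler: V − E + F = 2 ⇒ (2E)/3 − E + (3 + x) = 2.
Multiply by 6: 2·(2E) − 3·(2E) + 6·(3 + x) = 12, i.e. 18 + 6x − (12 + 5x) = 12.
Collecting terms: x + 6 = 12, so x = 6.
Then 2E = 12 + 5·6 = 42, so E = 21, V = 2E/3 = 14, F = 3 + 6 = 9.

14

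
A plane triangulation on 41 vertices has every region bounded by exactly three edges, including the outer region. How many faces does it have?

78

In a plane triangulation 3F = 2E and V − E + F = 2, so F = 2V − 4 = 2·41 − 4 = 78.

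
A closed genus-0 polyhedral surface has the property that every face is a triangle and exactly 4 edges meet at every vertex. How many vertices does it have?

6

Each face has 3 edges and each edge borders two faces, so 2E = 3F.
Each vertex has degree 4, so 4V = 2E and hence V = 3F/4.
Euler: V − E + F = 2 ⇒ (3F/4) − (3F/2) + F = 2.
Multiply by 8: (6 − 12 + 8)F = 16, i.e. 2F = 16.
So F = 8, E = 3·8/2 = 12, V = 3·8/4 = 6.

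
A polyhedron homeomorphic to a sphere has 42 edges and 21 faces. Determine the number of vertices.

Here V − E + F = 2.
V = 2 + E − F = 2 + 42 − 21 = 23.

23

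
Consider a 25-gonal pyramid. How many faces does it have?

A pyramid on an n-gon base has one n-gon and n triangles: V = 25 + 1 = 26, E = 2·25 = 50, F = 25 + 1 = 26.

26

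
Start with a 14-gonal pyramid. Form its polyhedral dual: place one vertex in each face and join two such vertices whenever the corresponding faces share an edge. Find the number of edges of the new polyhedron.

The base solid has V = 15, E = 28, F = 15.
The dual swaps V and F and preserves E: V′ = F = 15, E′ = E = 28, F′ = V = 15.

28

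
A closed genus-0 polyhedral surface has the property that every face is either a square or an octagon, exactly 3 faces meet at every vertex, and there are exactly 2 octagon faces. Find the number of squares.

8

Let x be the number of squares; then F = 2 + x.
Edge–face incidences: 2E = 8·2 + 4·x = 16 + 4x.
Every vertex has degree 3, so 3V = 2E.
Euler: V − E + F = 2 ⇒ (2E)/3 − E + (2 + x) = 2.
Multiply by 6: 2·(2E) − 3·(2E) + 6·(2 + x) = 12, i.e. 12 + 6x − (16 + 4x) = 12.
Collecting terms: 2x − 4 = 12, so 2x = 16, so x = 8.
Then 2E = 16 + 4·8 = 48, so E = 24, V = 2E/3 = 16, F = 2 + 8 = 10.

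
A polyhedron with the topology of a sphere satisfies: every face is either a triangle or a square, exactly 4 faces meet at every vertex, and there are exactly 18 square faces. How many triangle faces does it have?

8

Let x be the number of triangles; then F = 18 + x.
Edge–face incidences: 2E = 4·18 + 3·x = 72 + 3x.
Every vertex has degree 4, so 4V = 2E.
Euler: V − E + F = 2 ⇒ (2E)/4 − E + (18 + x) = 2.
Multiply by 8: 2·(2E) − 4·(2E) + 8·(18 + x) = 16, i.e. 144 + 8x − 2·(72 + 3x) = 16.
Collecting terms: 2x = 16, so x = 8.
Then 2E = 72 + 3·8 = 96, so E = 48, V = 2E/4 = 24, F = 18 + 8 = 26.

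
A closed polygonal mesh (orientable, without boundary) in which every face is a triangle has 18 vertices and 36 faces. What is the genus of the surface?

Every face is a triangle, so 2E = 3·36 = 108, giving E = 54.
χ = V − E + F = 18 − 54 + 36 = 0.
For a closed orientable surface χ = 2 − 2g, so g = (2 − (0))/2 = 1.

1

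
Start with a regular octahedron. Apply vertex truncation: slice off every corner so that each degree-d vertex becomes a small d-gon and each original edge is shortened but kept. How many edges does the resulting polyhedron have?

The base solid has V = 6, E = 12, F = 8.
Truncation replaces each original edge-end by a new vertex, so V′ = 2E = 24.
Each original edge survives, and each old vertex of degree d contributes d new edges; summing degrees gives Σd = 2E, so E′ = E + 2E = 3E = 36.
Each original face survives and each original vertex becomes one new face: F′ = F + V = 14.

36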